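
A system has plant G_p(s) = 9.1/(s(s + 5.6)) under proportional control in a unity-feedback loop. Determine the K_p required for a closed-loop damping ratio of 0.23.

Closed-loop characteristic equation: s² + 5.6s + K_p·9.1 = 0.
So ω_n = √(9.1K_p) and 2ζω_n = 5.6, giving ζ = 5.6/(2√(9.1K_p)).
Setting ζ = 0.23: √(9.1K_p) = 5.6/(2·0.23) = 12.17, so K_p = 148.2/9.1 = 16.3.

K_p = 16.3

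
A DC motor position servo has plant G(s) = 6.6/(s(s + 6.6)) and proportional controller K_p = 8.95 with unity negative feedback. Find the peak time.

T_p = 0.453 s

Closed-loop characteristic equation: s² + 6.6s + 59.07 = 0, so ω_n = 7.686 rad/s and ζ = 6.6/(2·7.686) = 0.4294.
Damped frequency ω_d = ω_n√(1−ζ²) = 6.941 rad/s, so peak time T_p = π/ω_d = 0.453 s.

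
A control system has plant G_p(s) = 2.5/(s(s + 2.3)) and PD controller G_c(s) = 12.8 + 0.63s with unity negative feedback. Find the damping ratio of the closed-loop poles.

ζ = 0.343

Forward path: (12.8 + 0.63s)·2.5/(s(s+2.3)). The closed-loop characteristic equation is s² + (2.3 + 2.5·0.63)s + 2.5·12.8 = 0.
That is s² + 3.875s + 32 = 0, so ω_n = 5.657 rad/s and ζ = 3.875/(2·5.657) = 0.3425.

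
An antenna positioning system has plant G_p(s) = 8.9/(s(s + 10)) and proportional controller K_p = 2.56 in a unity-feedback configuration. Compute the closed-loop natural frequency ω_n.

ω_n = 4.77 rad/s

The closed-loop denominator is s(s+10) + 2.56·8.9 = s² + 10s + 22.78.
So ω_n² = 22.78 ⇒ ω_n = 4.773 rad/s, and ζ = 10/(2ω_n) = 1.05.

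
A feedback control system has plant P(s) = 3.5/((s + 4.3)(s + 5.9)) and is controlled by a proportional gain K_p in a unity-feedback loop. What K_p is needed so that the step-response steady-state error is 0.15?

K_p = 41.1

The loop is type 0, so e_ss(step) = 1/(1 + K_pos) with K_pos = K_p·P(0).
P(0) = 0.138. Require 1/(1 + K_p·0.138) = 0.15, so 1 + 0.138·K_p = 6.667.
K_p = (6.667 − 1)/0.138 = 41.1.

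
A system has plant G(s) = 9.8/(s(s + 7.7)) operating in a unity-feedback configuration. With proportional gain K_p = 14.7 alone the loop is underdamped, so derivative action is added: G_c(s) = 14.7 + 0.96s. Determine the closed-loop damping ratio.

ζ = 0.713

Forward path: (14.7 + 0.96s)·9.8/(s(s+7.7)). The closed-loop characteristic equation is s² + (7.7 + 9.8·0.96)s + 9.8·14.7 = 0.
That is s² + 17.11s + 144.1 = 0, so ω_n = 12 rad/s and ζ = 17.11/(2·12) = 0.7127.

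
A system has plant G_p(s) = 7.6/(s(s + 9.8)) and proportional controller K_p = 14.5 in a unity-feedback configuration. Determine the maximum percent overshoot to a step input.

From 1 + K_pG_p(s) = 0: s² + 9.8s + 110.2 = 0 ⇒ ω_n = 10.5, ζ = 0.4668.
%OS = 100·exp(−πζ/√(1−ζ²)) = 100·exp(−π·0.4668/√0.7821) = 19%.

19%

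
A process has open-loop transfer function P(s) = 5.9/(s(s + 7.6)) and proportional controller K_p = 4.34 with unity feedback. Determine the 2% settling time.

From 1 + K_pP(s) = 0: s² + 7.6s + 25.61 = 0 ⇒ ω_n = 5.06, ζ = 0.751.
2% settling time T_s ≈ 4/(ζω_n) = 4/3.8 = 1.05 s.

T_s ≈ 1.05 s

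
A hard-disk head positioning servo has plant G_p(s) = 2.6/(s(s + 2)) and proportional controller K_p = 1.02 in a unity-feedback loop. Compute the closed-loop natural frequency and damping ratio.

ω_n = 1.63 rad/s, ζ = 0.614

With unity feedback the closed-loop characteristic equation is s² + 2s + 1.02·2.6 = s² + 2s + 2.652 = 0.
Matching s² + 2ζω_n s + ω_n²: ω_n = √2.652 = 1.628 rad/s and 2ζω_n = 2, so ζ = 2/(2·1.628) = 0.614.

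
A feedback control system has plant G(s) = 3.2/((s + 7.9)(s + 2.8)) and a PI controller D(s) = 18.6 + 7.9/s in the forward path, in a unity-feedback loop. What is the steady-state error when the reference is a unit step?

The open loop D(s)G(s) has a pole at the origin (type 1), so the static position error constant is infinite and e_ss = 1/(1+∞) = 0.

0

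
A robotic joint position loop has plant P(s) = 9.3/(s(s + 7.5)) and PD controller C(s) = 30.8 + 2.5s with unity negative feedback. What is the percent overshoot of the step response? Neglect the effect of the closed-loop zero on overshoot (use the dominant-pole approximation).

0.108%

Forward path: (30.8 + 2.5s)·9.3/(s(s+7.5)). The closed-loop characteristic equation is s² + (7.5 + 9.3·2.5)s + 9.3·30.8 = 0.
That is s² + 30.75s + 286.4 = 0, so ω_n = 16.92 rad/s and ζ = 30.75/(2·16.92) = 0.9084.
%OS = 100·exp(−πζ/√(1−ζ²)) = 0.108%.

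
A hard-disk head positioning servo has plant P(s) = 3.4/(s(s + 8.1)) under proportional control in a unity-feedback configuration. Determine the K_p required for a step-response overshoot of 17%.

From %OS = 100·exp(−πζ/√(1−ζ²)) = 17%, ζ = −ln(0.17)/√(π²+ln²(0.17)) = 0.4913.
Characteristic equation s² + 8.1s + 3.4K_p = 0 gives ζ = 8.1/(2√(3.4K_p)).
Setting ζ = 0.4913: √(3.4K_p) = 8.1/(2·0.4913) = 8.244, so K_p = 67.96/3.4 = 20.

K_p = 20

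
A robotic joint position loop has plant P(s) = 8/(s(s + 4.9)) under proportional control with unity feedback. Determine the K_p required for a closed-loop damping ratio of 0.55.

K_p = 2.48

Closed-loop characteristic equation: s² + 4.9s + K_p·8 = 0.
So ω_n = √(8K_p) and 2ζω_n = 4.9, giving ζ = 4.9/(2√(8K_p)).
Setting ζ = 0.55: √(8K_p) = 4.9/(2·0.55) = 4.455, so K_p = 19.84/8 = 2.48.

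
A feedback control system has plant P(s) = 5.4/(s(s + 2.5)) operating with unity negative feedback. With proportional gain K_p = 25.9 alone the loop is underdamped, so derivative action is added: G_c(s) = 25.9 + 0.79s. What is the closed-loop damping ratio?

Forward path: (25.9 + 0.79s)·5.4/(s(s+2.5)). The closed-loop characteristic equation is s² + (2.5 + 5.4·0.79)s + 5.4·25.9 = 0.
That is s² + 6.766s + 139.9 = 0, so ω_n = 11.83 rad/s and ζ = 6.766/(2·11.83) = 0.2861.

ζ = 0.286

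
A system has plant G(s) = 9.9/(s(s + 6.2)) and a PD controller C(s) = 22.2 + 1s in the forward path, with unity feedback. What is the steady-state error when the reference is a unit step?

0

The open loop C(s)G(s) has a pole at the origin (type 1), so the static position error constant is infinite and e_ss = 1/(1+∞) = 0.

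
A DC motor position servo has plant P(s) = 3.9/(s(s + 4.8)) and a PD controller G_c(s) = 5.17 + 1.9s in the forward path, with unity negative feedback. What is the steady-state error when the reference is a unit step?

0

The open loop G_c(s)P(s) has a pole at the origin (type 1), so the static position error constant is infinite and e_ss = 1/(1+∞) = 0.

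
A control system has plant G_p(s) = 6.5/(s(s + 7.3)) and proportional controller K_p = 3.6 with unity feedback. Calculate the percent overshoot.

From 1 + K_pG_p(s) = 0: s² + 7.3s + 23.4 = 0 ⇒ ω_n = 4.837, ζ = 0.7545.
%OS = 100·exp(−πζ/√(1−ζ²)) = 100·exp(−π·0.7545/√0.4307) = 2.7%.

2.7%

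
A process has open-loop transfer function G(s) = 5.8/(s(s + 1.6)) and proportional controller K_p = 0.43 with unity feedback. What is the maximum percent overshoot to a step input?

15.8%

From 1 + K_pG(s) = 0: s² + 1.6s + 2.494 = 0 ⇒ ω_n = 1.579, ζ = 0.5066.
%OS = 100·exp(−πζ/√(1−ζ²)) = 100·exp(−π·0.5066/√0.7434) = 15.8%.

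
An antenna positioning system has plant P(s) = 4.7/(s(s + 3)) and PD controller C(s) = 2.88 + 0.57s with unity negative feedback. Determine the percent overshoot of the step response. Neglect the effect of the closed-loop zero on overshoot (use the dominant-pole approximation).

2.21%

Forward path: (2.88 + 0.57s)·4.7/(s(s+3)). The closed-loop characteristic equation is s² + (3 + 4.7·0.57)s + 4.7·2.88 = 0.
That is s² + 5.679s + 13.54 = 0, so ω_n = 3.679 rad/s and ζ = 5.679/(2·3.679) = 0.7718.
%OS = 100·exp(−πζ/√(1−ζ²)) = 2.21%.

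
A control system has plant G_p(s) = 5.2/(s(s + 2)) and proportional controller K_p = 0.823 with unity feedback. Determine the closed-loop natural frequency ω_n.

The closed-loop denominator is s(s+2) + 0.823·5.2 = s² + 2s + 4.28.
So ω_n² = 4.28 ⇒ ω_n = 2.069 rad/s, and ζ = 2/(2ω_n) = 0.483.

ω_n = 2.07 rad/s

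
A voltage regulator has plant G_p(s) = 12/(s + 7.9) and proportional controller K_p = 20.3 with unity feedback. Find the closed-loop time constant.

Closed-loop transfer function: T(s) = K_p·G_p(s)/(1 + K_p·G_p(s)) = 243.6/(s + 7.9 + 243.6) = 243.6/(s + 251.5).
Time constant τ = 1/251.5 = 0.00398 s.

τ = 0.00398 s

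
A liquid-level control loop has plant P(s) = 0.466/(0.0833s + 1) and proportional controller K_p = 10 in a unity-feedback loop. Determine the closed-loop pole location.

s = -67.95

Closed loop: T(s) = K_p·P/(1+K_p·P) = 4.66/(0.0833s + 1 + 4.66), with pole at s = −(1 + 4.66)/0.0833 = −67.95.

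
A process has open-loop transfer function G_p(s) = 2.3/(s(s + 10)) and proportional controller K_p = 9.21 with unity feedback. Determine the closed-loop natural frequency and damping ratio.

ω_n = 4.6 rad/s, ζ = 1.09

With unity feedback the closed-loop characteristic equation is s² + 10s + 9.21·2.3 = s² + 10s + 21.18 = 0.
Matching s² + 2ζω_n s + ω_n²: ω_n = √21.18 = 4.602 rad/s and 2ζω_n = 10, so ζ = 10/(2·4.602) = 1.09.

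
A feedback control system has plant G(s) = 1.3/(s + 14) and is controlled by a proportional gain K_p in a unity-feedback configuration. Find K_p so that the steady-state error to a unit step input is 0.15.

K_p = 61

Steady-state error for a unit step on this type-0 loop is 1/(1 + K_p·G(0)).
G(0) = 0.09286. Require 1/(1 + K_p·0.09286) = 0.15, so 1 + 0.09286·K_p = 6.667.
K_p = (6.667 − 1)/0.09286 = 61.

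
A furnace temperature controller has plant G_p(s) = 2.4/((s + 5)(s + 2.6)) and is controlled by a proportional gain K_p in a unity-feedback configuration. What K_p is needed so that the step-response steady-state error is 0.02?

K_p = 265

For a type-0 loop with proportional control, e_ss = 1/(1 + K_p·G_p(0)).
G_p(0) = 0.1846. Require 1/(1 + K_p·0.1846) = 0.02, so 1 + 0.1846·K_p = 50.
K_p = (50 − 1)/0.1846 = 265.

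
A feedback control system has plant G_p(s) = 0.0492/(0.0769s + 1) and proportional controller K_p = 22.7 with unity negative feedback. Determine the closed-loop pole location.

s = -27.53

Closed loop: T(s) = K_p·G_p/(1+K_p·G_p) = 1.117/(0.0769s + 1 + 1.117), with pole at s = −(1 + 1.117)/0.0769 = −27.53.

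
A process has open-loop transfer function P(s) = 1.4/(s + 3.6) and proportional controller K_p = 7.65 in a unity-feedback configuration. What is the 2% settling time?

Closed-loop transfer function: T(s) = K_p·P(s)/(1 + K_p·P(s)) = 10.71/(s + 3.6 + 10.71) = 10.71/(s + 14.31).
Time constant τ = 1/14.31 = 0.06988 s, so the 2% settling time is about 4τ = 0.28 s.

T_s ≈ 0.28 s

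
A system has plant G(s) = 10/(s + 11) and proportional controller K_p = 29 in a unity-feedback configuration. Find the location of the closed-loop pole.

s = -301

Closed-loop transfer function: T(s) = K_p·G(s)/(1 + K_p·G(s)) = 290/(s + 11 + 290) = 290/(s + 301).
The closed-loop pole is at s = −301.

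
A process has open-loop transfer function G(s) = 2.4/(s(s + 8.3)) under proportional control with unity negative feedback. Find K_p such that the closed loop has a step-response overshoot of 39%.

From %OS = 100·exp(−πζ/√(1−ζ²)) = 39%, ζ = −ln(0.39)/√(π²+ln²(0.39)) = 0.2871.
Characteristic equation s² + 8.3s + 2.4K_p = 0 gives ζ = 8.3/(2√(2.4K_p)).
Setting ζ = 0.2871: √(2.4K_p) = 8.3/(2·0.2871) = 14.45, so K_p = 208.9/2.4 = 87.1.

K_p = 87.1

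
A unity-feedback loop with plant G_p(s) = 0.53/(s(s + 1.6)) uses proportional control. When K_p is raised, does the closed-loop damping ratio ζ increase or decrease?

decrease

ζ = 1.6/(2√(0.53K_p)); increasing K_p raises the denominator, so ζ falls.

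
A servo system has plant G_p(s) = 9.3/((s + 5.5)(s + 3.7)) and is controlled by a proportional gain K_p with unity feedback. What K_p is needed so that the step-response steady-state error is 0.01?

K_p = 217

The loop is type 0, so e_ss(step) = 1/(1 + K_pos) with K_pos = K_p·G_p(0).
G_p(0) = 0.457. Require 1/(1 + K_p·0.457) = 0.01, so 1 + 0.457·K_p = 100.
K_p = (100 − 1)/0.457 = 217.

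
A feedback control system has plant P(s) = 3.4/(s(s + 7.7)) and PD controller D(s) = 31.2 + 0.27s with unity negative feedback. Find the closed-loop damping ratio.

ζ = 0.418

Forward path: (31.2 + 0.27s)·3.4/(s(s+7.7)). The closed-loop characteristic equation is s² + (7.7 + 3.4·0.27)s + 3.4·31.2 = 0.
That is s² + 8.618s + 106.1 = 0, so ω_n = 10.3 rad/s and ζ = 8.618/(2·10.3) = 0.4184.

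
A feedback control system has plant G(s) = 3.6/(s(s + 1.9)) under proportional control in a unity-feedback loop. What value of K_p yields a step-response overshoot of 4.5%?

From %OS = 100·exp(−πζ/√(1−ζ²)) = 4.5%, ζ = −ln(0.045)/√(π²+ln²(0.045)) = 0.7025.
Characteristic equation s² + 1.9s + 3.6K_p = 0 gives ζ = 1.9/(2√(3.6K_p)).
Setting ζ = 0.7025: √(3.6K_p) = 1.9/(2·0.7025) = 1.352, so K_p = 1.829/3.6 = 0.508.

K_p = 0.508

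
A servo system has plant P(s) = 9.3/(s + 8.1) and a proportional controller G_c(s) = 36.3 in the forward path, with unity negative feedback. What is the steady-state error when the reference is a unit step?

0.0234

The loop is type 0. Static position error constant K_pos = G_c(0)·P(0) = 36.3·1.148 = 41.68.
Steady-state error to a unit step: e_ss = 1/(1+K_pos) = 1/42.68 = 0.0234.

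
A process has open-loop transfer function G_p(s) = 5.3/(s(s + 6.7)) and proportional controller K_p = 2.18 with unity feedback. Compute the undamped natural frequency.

With unity feedback the closed-loop characteristic equation is s² + 6.7s + 2.18·5.3 = s² + 6.7s + 11.55 = 0.
Matching s² + 2ζω_n s + ω_n²: ω_n = √11.55 = 3.399 rad/s and 2ζω_n = 6.7, so ζ = 6.7/(2·3.399) = 0.986.

ω_n = 3.4 rad/s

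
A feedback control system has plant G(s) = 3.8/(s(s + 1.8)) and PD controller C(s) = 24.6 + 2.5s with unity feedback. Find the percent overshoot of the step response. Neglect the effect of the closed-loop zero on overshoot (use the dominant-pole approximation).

10.4%

Forward path: (24.6 + 2.5s)·3.8/(s(s+1.8)). The closed-loop characteristic equation is s² + (1.8 + 3.8·2.5)s + 3.8·24.6 = 0.
That is s² + 11.3s + 93.48 = 0, so ω_n = 9.669 rad/s and ζ = 11.3/(2·9.669) = 0.5844.
%OS = 100·exp(−πζ/√(1−ζ²)) = 10.4%.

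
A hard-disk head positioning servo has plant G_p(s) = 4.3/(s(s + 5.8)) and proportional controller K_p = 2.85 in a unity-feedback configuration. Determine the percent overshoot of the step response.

0.96%

Closed-loop characteristic equation: s² + 5.8s + 12.25 = 0, so ω_n = 3.501 rad/s and ζ = 5.8/(2·3.501) = 0.8284.
%OS = 100·exp(−πζ/√(1−ζ²)) = 100·exp(−π·0.8284/√0.3137) = 0.96%.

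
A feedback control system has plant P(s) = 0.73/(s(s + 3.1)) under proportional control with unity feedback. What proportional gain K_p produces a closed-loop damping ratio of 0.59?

Closed-loop characteristic equation: s² + 3.1s + K_p·0.73 = 0.
So ω_n = √(0.73K_p) and 2ζω_n = 3.1, giving ζ = 3.1/(2√(0.73K_p)).
Setting ζ = 0.59: √(0.73K_p) = 3.1/(2·0.59) = 2.627, so K_p = 6.902/0.73 = 9.45.

K_p = 9.45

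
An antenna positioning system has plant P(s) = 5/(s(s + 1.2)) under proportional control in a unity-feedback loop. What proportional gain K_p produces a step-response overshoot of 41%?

K_p = 0.966

From %OS = 100·exp(−πζ/√(1−ζ²)) = 41%, ζ = −ln(0.41)/√(π²+ln²(0.41)) = 0.273.
Characteristic equation s² + 1.2s + 5K_p = 0 gives ζ = 1.2/(2√(5K_p)).
Setting ζ = 0.273: √(5K_p) = 1.2/(2·0.273) = 2.198, so K_p = 4.83/5 = 0.966.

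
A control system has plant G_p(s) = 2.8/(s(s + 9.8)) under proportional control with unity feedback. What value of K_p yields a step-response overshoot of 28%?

K_p = 60.8

From %OS = 100·exp(−πζ/√(1−ζ²)) = 28%, ζ = −ln(0.28)/√(π²+ln²(0.28)) = 0.3755.
Characteristic equation s² + 9.8s + 2.8K_p = 0 gives ζ = 9.8/(2√(2.8K_p)).
Setting ζ = 0.3755: √(2.8K_p) = 9.8/(2·0.3755) = 13.05, so K_p = 170.2/2.8 = 60.8.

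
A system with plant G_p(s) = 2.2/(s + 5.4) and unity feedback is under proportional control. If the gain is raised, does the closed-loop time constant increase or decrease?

The closed-loop bandwidth 5.4+K_p·2.2 grows with K_p, so τ shrinks.

decrease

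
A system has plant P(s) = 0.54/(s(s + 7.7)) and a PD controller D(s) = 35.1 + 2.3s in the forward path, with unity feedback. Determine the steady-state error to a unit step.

0

The open loop D(s)P(s) has a pole at the origin (type 1), so the static position error constant is infinite and e_ss = 1/(1+∞) = 0.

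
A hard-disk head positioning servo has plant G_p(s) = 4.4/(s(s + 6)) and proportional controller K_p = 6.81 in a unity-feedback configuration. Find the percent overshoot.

The closed-loop denominator s² + 6s + 29.96 gives ω_n = √29.96 = 5.474 and ζ = 6/(2ω_n) = 0.5481.
%OS = 100·exp(−πζ/√(1−ζ²)) = 100·exp(−π·0.5481/√0.6996) = 12.8%.

12.8%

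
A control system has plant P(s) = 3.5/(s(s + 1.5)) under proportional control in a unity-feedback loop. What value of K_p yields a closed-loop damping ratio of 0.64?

K_p = 0.392

Closed-loop characteristic equation: s² + 1.5s + K_p·3.5 = 0.
So ω_n = √(3.5K_p) and 2ζω_n = 1.5, giving ζ = 1.5/(2√(3.5K_p)).
Setting ζ = 0.64: √(3.5K_p) = 1.5/(2·0.64) = 1.172, so K_p = 1.373/3.5 = 0.392.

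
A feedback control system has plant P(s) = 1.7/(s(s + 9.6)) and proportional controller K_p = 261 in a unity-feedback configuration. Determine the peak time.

T_p = 0.153 s

From 1 + K_pP(s) = 0: s² + 9.6s + 443.7 = 0 ⇒ ω_n = 21.06, ζ = 0.2279.
Damped frequency ω_d = ω_n√(1−ζ²) = 20.51 rad/s, so peak time T_p = π/ω_d = 0.153 s.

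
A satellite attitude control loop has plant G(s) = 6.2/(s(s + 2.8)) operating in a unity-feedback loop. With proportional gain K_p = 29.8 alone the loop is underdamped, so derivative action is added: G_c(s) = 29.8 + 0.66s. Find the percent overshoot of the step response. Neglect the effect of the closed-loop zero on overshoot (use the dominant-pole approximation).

43.9%

Forward path: (29.8 + 0.66s)·6.2/(s(s+2.8)). The closed-loop characteristic equation is s² + (2.8 + 6.2·0.66)s + 6.2·29.8 = 0.
That is s² + 6.892s + 184.8 = 0, so ω_n = 13.59 rad/s and ζ = 6.892/(2·13.59) = 0.2535.
%OS = 100·exp(−πζ/√(1−ζ²)) = 43.9%.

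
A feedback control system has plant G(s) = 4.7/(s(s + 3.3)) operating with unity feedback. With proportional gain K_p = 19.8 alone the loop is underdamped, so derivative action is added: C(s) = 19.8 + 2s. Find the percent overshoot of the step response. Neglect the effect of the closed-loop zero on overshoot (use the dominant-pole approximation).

Forward path: (19.8 + 2s)·4.7/(s(s+3.3)). The closed-loop characteristic equation is s² + (3.3 + 4.7·2)s + 4.7·19.8 = 0.
That is s² + 12.7s + 93.06 = 0, so ω_n = 9.647 rad/s and ζ = 12.7/(2·9.647) = 0.6583.
%OS = 100·exp(−πζ/√(1−ζ²)) = 6.41%.

6.41%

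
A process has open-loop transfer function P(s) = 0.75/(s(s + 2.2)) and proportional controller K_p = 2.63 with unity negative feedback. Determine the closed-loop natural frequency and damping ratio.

ω_n = 1.4 rad/s, ζ = 0.783

With unity feedback the closed-loop characteristic equation is s² + 2.2s + 2.63·0.75 = s² + 2.2s + 1.972 = 0.
So ω_n² = 1.972 ⇒ ω_n = 1.404 rad/s, and ζ = 2.2/(2ω_n) = 0.783.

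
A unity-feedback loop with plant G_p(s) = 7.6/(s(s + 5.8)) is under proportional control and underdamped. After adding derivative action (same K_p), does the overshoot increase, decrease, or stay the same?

decrease

With PD the characteristic equation becomes s² + (a + K·K_d)s + K·K_p = 0; the damping term grows, ζ rises, overshoot falls.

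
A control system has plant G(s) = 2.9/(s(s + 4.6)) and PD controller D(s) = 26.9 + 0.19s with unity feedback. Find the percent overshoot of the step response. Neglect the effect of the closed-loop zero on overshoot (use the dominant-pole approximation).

38.4%

Forward path: (26.9 + 0.19s)·2.9/(s(s+4.6)). The closed-loop characteristic equation is s² + (4.6 + 2.9·0.19)s + 2.9·26.9 = 0.
That is s² + 5.151s + 78.01 = 0, so ω_n = 8.832 rad/s and ζ = 5.151/(2·8.832) = 0.2916.
%OS = 100·exp(−πζ/√(1−ζ²)) = 38.4%.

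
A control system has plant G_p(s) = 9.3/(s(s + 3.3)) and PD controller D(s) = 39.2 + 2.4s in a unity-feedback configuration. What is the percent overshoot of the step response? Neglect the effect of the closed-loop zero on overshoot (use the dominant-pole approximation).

Forward path: (39.2 + 2.4s)·9.3/(s(s+3.3)). The closed-loop characteristic equation is s² + (3.3 + 9.3·2.4)s + 9.3·39.2 = 0.
That is s² + 25.62s + 364.6 = 0, so ω_n = 19.09 rad/s and ζ = 25.62/(2·19.09) = 0.6709.
%OS = 100·exp(−πζ/√(1−ζ²)) = 5.83%.

5.83%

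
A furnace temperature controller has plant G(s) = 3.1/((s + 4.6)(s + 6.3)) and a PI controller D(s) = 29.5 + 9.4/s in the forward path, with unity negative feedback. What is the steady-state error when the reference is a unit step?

The open loop D(s)G(s) has a pole at the origin (type 1), so the static position error constant is infinite and e_ss = 1/(1+∞) = 0.

0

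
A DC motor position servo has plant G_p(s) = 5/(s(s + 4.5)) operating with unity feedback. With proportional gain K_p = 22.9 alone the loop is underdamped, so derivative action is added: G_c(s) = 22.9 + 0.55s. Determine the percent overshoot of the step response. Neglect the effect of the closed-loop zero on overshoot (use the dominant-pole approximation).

32.3%

Forward path: (22.9 + 0.55s)·5/(s(s+4.5)). The closed-loop characteristic equation is s² + (4.5 + 5·0.55)s + 5·22.9 = 0.
That is s² + 7.25s + 114.5 = 0, so ω_n = 10.7 rad/s and ζ = 7.25/(2·10.7) = 0.3388.
%OS = 100·exp(−πζ/√(1−ζ²)) = 32.3%.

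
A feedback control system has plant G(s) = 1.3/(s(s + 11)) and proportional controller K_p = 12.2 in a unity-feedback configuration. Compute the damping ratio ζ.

ζ = 1.38

The closed-loop denominator is s(s+11) + 12.2·1.3 = s² + 11s + 15.86.
Matching s² + 2ζω_n s + ω_n²: ω_n = √15.86 = 3.982 rad/s and 2ζω_n = 11, so ζ = 11/(2·3.982) = 1.38.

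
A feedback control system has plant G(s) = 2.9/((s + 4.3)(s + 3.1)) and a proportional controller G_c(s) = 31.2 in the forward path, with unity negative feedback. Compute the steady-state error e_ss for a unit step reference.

0.128

The loop is type 0. Static position error constant K_pos = G_c(0)·G(0) = 31.2·0.2176 = 6.788.
Steady-state error to a unit step: e_ss = 1/(1+K_pos) = 1/7.788 = 0.128.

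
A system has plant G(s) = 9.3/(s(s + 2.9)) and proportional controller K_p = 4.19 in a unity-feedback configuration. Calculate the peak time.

T_p = 0.517 s

Closed-loop characteristic equation: s² + 2.9s + 38.97 = 0, so ω_n = 6.242 rad/s and ζ = 2.9/(2·6.242) = 0.2323.
Damped frequency ω_d = ω_n√(1−ζ²) = 6.072 rad/s, so peak time T_p = π/ω_d = 0.517 s.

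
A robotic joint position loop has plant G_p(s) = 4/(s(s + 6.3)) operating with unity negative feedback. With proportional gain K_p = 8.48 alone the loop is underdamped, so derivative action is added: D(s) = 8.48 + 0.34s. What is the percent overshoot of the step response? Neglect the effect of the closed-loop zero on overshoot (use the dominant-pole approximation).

Forward path: (8.48 + 0.34s)·4/(s(s+6.3)). The closed-loop characteristic equation is s² + (6.3 + 4·0.34)s + 4·8.48 = 0.
That is s² + 7.66s + 33.92 = 0, so ω_n = 5.824 rad/s and ζ = 7.66/(2·5.824) = 0.6576.
%OS = 100·exp(−πζ/√(1−ζ²)) = 6.44%.

6.44%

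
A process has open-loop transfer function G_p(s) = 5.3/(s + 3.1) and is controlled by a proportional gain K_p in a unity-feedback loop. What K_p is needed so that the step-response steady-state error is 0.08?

K_p = 6.73

The loop is type 0, so e_ss(step) = 1/(1 + K_pos) with K_pos = K_p·G_p(0).
G_p(0) = 1.71. Require 1/(1 + K_p·1.71) = 0.08, so 1 + 1.71·K_p = 12.5.
K_p = (12.5 − 1)/1.71 = 6.73.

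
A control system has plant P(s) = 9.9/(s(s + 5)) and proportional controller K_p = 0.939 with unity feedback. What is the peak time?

Closed-loop characteristic equation: s² + 5s + 9.296 = 0, so ω_n = 3.049 rad/s and ζ = 5/(2·3.049) = 0.82.
Damped frequency ω_d = ω_n√(1−ζ²) = 1.745 rad/s, so peak time T_p = π/ω_d = 1.8 s.

T_p = 1.8 s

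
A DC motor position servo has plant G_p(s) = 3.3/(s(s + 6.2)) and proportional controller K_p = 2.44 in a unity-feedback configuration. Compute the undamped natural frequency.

With unity feedback the closed-loop characteristic equation is s² + 6.2s + 2.44·3.3 = s² + 6.2s + 8.052 = 0.
Matching s² + 2ζω_n s + ω_n²: ω_n = √8.052 = 2.838 rad/s and 2ζω_n = 6.2, so ζ = 6.2/(2·2.838) = 1.09.

ω_n = 2.84 rad/s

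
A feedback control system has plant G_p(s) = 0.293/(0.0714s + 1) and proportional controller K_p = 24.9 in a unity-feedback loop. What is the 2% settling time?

T_s ≈ 0.0344 s

Closed loop: T(s) = K_p·G_p/(1+K_p·G_p) = 7.296/(0.0714s + 1 + 7.296), with pole at s = −(1 + 7.296)/0.0714 = −116.2.
τ = 1/116.2 = 0.008607 s, so 2% settling time ≈ 4τ = 0.0344 s.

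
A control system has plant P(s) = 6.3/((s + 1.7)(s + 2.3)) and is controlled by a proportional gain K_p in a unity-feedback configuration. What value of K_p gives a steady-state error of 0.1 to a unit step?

The loop is type 0, so e_ss(step) = 1/(1 + K_pos) with K_pos = K_p·P(0).
P(0) = 1.611. Require 1/(1 + K_p·1.611) = 0.1, so 1 + 1.611·K_p = 10.
K_p = (10 − 1)/1.611 = 5.59.

K_p = 5.59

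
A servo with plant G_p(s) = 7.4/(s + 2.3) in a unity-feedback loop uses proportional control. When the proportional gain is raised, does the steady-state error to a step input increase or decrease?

decrease

e_ss = 1/(1 + K_p·G_p(0)); a larger K_p raises the denominator, so e_ss decreases.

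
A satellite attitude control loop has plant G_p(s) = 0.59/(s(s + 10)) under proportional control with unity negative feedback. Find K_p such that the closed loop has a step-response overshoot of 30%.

From %OS = 100·exp(−πζ/√(1−ζ²)) = 30%, ζ = −ln(0.3)/√(π²+ln²(0.3)) = 0.3579.
Characteristic equation s² + 10s + 0.59K_p = 0 gives ζ = 10/(2√(0.59K_p)).
Setting ζ = 0.3579: √(0.59K_p) = 10/(2·0.3579) = 13.97, so K_p = 195.2/0.59 = 331.

K_p = 331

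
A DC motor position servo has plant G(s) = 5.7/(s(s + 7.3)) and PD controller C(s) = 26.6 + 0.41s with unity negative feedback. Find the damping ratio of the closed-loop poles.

ζ = 0.391

Forward path: (26.6 + 0.41s)·5.7/(s(s+7.3)). The closed-loop characteristic equation is s² + (7.3 + 5.7·0.41)s + 5.7·26.6 = 0.
That is s² + 9.637s + 151.6 = 0, so ω_n = 12.31 rad/s and ζ = 9.637/(2·12.31) = 0.3913.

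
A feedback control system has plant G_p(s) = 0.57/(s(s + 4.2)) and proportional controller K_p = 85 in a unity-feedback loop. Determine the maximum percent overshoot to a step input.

37%

Closed-loop characteristic equation: s² + 4.2s + 48.45 = 0, so ω_n = 6.961 rad/s and ζ = 4.2/(2·6.961) = 0.3017.
%OS = 100·exp(−πζ/√(1−ζ²)) = 100·exp(−π·0.3017/√0.909) = 37%.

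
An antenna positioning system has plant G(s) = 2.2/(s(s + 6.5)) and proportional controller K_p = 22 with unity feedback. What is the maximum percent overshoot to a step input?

From 1 + K_pG(s) = 0: s² + 6.5s + 48.4 = 0 ⇒ ω_n = 6.957, ζ = 0.4672.
%OS = 100·exp(−πζ/√(1−ζ²)) = 100·exp(−π·0.4672/√0.7818) = 19%.

19%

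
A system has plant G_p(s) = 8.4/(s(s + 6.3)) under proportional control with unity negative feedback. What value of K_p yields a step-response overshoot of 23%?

K_p = 6.58

From %OS = 100·exp(−πζ/√(1−ζ²)) = 23%, ζ = −ln(0.23)/√(π²+ln²(0.23)) = 0.4237.
Characteristic equation s² + 6.3s + 8.4K_p = 0 gives ζ = 6.3/(2√(8.4K_p)).
Setting ζ = 0.4237: √(8.4K_p) = 6.3/(2·0.4237) = 7.434, so K_p = 55.26/8.4 = 6.58.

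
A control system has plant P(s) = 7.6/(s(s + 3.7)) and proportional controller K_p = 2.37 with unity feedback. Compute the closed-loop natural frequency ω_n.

1 + K_p·P(s) = 0 gives s² + 3.7s + 18.01 = 0.
Matching s² + 2ζω_n s + ω_n²: ω_n = √18.01 = 4.244 rad/s and 2ζω_n = 3.7, so ζ = 3.7/(2·4.244) = 0.436.

ω_n = 4.24 rad/s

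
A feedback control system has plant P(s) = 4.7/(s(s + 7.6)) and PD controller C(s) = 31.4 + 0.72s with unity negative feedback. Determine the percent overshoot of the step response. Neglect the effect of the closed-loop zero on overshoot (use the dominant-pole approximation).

20.3%

Forward path: (31.4 + 0.72s)·4.7/(s(s+7.6)). The closed-loop characteristic equation is s² + (7.6 + 4.7·0.72)s + 4.7·31.4 = 0.
That is s² + 10.98s + 147.6 = 0, so ω_n = 12.15 rad/s and ζ = 10.98/(2·12.15) = 0.4521.
%OS = 100·exp(−πζ/√(1−ζ²)) = 20.3%.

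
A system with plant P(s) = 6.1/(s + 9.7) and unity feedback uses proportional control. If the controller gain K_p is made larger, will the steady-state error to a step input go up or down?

decrease

The position error constant K_pos = K_p·P(0) grows with K_p, and e_ss = 1/(1+K_pos) falls.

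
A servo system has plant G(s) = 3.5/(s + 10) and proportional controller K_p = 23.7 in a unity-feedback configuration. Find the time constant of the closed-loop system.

Closed-loop transfer function: T(s) = K_p·G(s)/(1 + K_p·G(s)) = 82.95/(s + 10 + 82.95) = 82.95/(s + 92.95).
Time constant τ = 1/92.95 = 0.0108 s.

τ = 0.0108 s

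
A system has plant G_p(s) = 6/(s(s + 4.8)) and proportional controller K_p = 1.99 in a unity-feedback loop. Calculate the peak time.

The closed-loop denominator s² + 4.8s + 11.94 gives ω_n = √11.94 = 3.455 and ζ = 4.8/(2ω_n) = 0.6946.
Damped frequency ω_d = ω_n√(1−ζ²) = 2.486 rad/s, so peak time T_p = π/ω_d = 1.26 s.

T_p = 1.26 s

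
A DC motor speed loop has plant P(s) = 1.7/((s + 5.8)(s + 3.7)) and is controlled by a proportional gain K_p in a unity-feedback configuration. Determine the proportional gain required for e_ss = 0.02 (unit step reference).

The loop is type 0, so e_ss(step) = 1/(1 + K_pos) with K_pos = K_p·P(0).
P(0) = 0.07922. Require 1/(1 + K_p·0.07922) = 0.02, so 1 + 0.07922·K_p = 50.
K_p = (50 − 1)/0.07922 = 619.

K_p = 619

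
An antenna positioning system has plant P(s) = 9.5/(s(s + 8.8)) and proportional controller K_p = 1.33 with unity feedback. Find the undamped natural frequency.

ω_n = 3.55 rad/s

1 + K_p·P(s) = 0 gives s² + 8.8s + 12.64 = 0.
So ω_n² = 12.64 ⇒ ω_n = 3.555 rad/s, and ζ = 8.8/(2ω_n) = 1.24.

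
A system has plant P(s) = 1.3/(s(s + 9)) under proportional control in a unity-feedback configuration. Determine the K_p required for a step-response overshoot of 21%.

K_p = 78.7

From %OS = 100·exp(−πζ/√(1−ζ²)) = 21%, ζ = −ln(0.21)/√(π²+ln²(0.21)) = 0.4449.
Characteristic equation s² + 9s + 1.3K_p = 0 gives ζ = 9/(2√(1.3K_p)).
Setting ζ = 0.4449: √(1.3K_p) = 9/(2·0.4449) = 10.11, so K_p = 102.3/1.3 = 78.7.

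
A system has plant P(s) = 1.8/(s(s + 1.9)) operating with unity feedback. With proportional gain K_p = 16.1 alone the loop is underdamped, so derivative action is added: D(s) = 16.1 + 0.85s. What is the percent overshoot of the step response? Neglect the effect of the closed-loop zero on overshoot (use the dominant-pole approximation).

Forward path: (16.1 + 0.85s)·1.8/(s(s+1.9)). The closed-loop characteristic equation is s² + (1.9 + 1.8·0.85)s + 1.8·16.1 = 0.
That is s² + 3.43s + 28.98 = 0, so ω_n = 5.383 rad/s and ζ = 3.43/(2·5.383) = 0.3186.
%OS = 100·exp(−πζ/√(1−ζ²)) = 34.8%.

34.8%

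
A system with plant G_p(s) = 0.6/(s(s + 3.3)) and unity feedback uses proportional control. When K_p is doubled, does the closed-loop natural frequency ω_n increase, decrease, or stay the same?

increase

ω_n = √(0.6·K_p), which grows with K_p.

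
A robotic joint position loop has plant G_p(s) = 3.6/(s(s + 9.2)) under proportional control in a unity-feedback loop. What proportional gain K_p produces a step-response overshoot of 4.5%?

From %OS = 100·exp(−πζ/√(1−ζ²)) = 4.5%, ζ = −ln(0.045)/√(π²+ln²(0.045)) = 0.7025.
Characteristic equation s² + 9.2s + 3.6K_p = 0 gives ζ = 9.2/(2√(3.6K_p)).
Setting ζ = 0.7025: √(3.6K_p) = 9.2/(2·0.7025) = 6.548, so K_p = 42.88/3.6 = 11.9.

K_p = 11.9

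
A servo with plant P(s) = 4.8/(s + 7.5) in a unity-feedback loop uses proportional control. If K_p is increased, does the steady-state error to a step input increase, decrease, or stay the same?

e_ss = 1/(1 + K_p·P(0)); a larger K_p raises the denominator, so e_ss decreases.

decrease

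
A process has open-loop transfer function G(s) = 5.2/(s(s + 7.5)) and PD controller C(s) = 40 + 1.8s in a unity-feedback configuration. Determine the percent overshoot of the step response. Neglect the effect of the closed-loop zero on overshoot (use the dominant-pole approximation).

Forward path: (40 + 1.8s)·5.2/(s(s+7.5)). The closed-loop characteristic equation is s² + (7.5 + 5.2·1.8)s + 5.2·40 = 0.
That is s² + 16.86s + 208 = 0, so ω_n = 14.42 rad/s and ζ = 16.86/(2·14.42) = 0.5845.
%OS = 100·exp(−πζ/√(1−ζ²)) = 10.4%.

10.4%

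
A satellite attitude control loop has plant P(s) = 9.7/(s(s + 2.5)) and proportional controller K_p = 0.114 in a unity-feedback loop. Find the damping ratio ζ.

ζ = 1.19

The closed-loop denominator is s(s+2.5) + 0.114·9.7 = s² + 2.5s + 1.106.
Matching s² + 2ζω_n s + ω_n²: ω_n = √1.106 = 1.052 rad/s and 2ζω_n = 2.5, so ζ = 2.5/(2·1.052) = 1.19.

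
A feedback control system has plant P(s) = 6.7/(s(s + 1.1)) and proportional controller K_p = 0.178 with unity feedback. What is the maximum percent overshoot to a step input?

From 1 + K_pP(s) = 0: s² + 1.1s + 1.193 = 0 ⇒ ω_n = 1.092, ζ = 0.5036.
%OS = 100·exp(−πζ/√(1−ζ²)) = 100·exp(−π·0.5036/√0.7464) = 16%.

16%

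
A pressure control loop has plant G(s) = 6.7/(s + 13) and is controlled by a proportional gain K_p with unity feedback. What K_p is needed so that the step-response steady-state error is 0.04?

For a type-0 loop with proportional control, e_ss = 1/(1 + K_p·G(0)).
G(0) = 0.5154. Require 1/(1 + K_p·0.5154) = 0.04, so 1 + 0.5154·K_p = 25.
K_p = (25 − 1)/0.5154 = 46.6.

K_p = 46.6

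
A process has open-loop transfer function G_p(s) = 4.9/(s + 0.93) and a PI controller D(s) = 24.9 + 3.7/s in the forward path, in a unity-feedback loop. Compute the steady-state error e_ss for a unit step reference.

The open loop D(s)G_p(s) has a pole at the origin (type 1), so the static position error constant is infinite and e_ss = 1/(1+∞) = 0.

0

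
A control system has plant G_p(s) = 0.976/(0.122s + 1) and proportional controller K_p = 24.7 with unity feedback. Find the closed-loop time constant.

τ = 0.00486 s

Closed loop: T(s) = K_p·G_p/(1+K_p·G_p) = 24.11/(0.122s + 1 + 24.11), with pole at s = −(1 + 24.11)/0.122 = −205.8.
Closed-loop time constant τ = 1/205.8 = 0.00486 s.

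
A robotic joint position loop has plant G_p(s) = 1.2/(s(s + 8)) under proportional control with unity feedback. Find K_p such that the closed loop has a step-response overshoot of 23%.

From %OS = 100·exp(−πζ/√(1−ζ²)) = 23%, ζ = −ln(0.23)/√(π²+ln²(0.23)) = 0.4237.
Characteristic equation s² + 8s + 1.2K_p = 0 gives ζ = 8/(2√(1.2K_p)).
Setting ζ = 0.4237: √(1.2K_p) = 8/(2·0.4237) = 9.44, so K_p = 89.11/1.2 = 74.3.

K_p = 74.3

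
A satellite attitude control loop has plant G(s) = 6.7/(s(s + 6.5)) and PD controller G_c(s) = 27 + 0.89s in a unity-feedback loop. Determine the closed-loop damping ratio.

Forward path: (27 + 0.89s)·6.7/(s(s+6.5)). The closed-loop characteristic equation is s² + (6.5 + 6.7·0.89)s + 6.7·27 = 0.
That is s² + 12.46s + 180.9 = 0, so ω_n = 13.45 rad/s and ζ = 12.46/(2·13.45) = 0.4633.

ζ = 0.463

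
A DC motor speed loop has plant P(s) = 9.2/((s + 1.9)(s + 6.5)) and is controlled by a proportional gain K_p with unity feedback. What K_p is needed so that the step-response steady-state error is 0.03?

K_p = 43.4

For a type-0 loop with proportional control, e_ss = 1/(1 + K_p·P(0)).
P(0) = 0.7449. Require 1/(1 + K_p·0.7449) = 0.03, so 1 + 0.7449·K_p = 33.33.
K_p = (33.33 − 1)/0.7449 = 43.4.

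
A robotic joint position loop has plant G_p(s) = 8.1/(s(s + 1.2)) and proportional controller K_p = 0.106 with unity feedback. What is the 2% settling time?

The closed-loop denominator s² + 1.2s + 0.8586 gives ω_n = √0.8586 = 0.9266 and ζ = 1.2/(2ω_n) = 0.6475.
2% settling time T_s ≈ 4/(ζω_n) = 4/0.6 = 6.67 s.

T_s ≈ 6.67 s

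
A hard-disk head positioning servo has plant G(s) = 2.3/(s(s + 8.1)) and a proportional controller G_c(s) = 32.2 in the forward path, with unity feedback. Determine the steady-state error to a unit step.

0

The open loop G_c(s)G(s) has a pole at the origin (type 1), so the static position error constant is infinite and e_ss = 1/(1+∞) = 0.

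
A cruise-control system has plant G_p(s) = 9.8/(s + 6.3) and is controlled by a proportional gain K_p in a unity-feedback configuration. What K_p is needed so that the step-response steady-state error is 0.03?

The loop is type 0, so e_ss(step) = 1/(1 + K_pos) with K_pos = K_p·G_p(0).
G_p(0) = 1.556. Require 1/(1 + K_p·1.556) = 0.03, so 1 + 1.556·K_p = 33.33.
K_p = (33.33 − 1)/1.556 = 20.8.

K_p = 20.8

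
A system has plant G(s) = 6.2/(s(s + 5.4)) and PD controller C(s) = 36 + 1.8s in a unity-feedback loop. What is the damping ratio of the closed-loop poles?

ζ = 0.554

Forward path: (36 + 1.8s)·6.2/(s(s+5.4)). The closed-loop characteristic equation is s² + (5.4 + 6.2·1.8)s + 6.2·36 = 0.
That is s² + 16.56s + 223.2 = 0, so ω_n = 14.94 rad/s and ζ = 16.56/(2·14.94) = 0.5542.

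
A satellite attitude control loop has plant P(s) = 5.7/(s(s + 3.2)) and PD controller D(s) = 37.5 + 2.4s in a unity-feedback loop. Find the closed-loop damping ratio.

Forward path: (37.5 + 2.4s)·5.7/(s(s+3.2)). The closed-loop characteristic equation is s² + (3.2 + 5.7·2.4)s + 5.7·37.5 = 0.
That is s² + 16.88s + 213.8 = 0, so ω_n = 14.62 rad/s and ζ = 16.88/(2·14.62) = 0.5773.

ζ = 0.577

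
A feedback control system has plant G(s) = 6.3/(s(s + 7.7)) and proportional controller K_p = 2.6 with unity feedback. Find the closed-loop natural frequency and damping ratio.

ω_n = 4.05 rad/s, ζ = 0.951

With unity feedback the closed-loop characteristic equation is s² + 7.7s + 2.6·6.3 = s² + 7.7s + 16.38 = 0.
So ω_n² = 16.38 ⇒ ω_n = 4.047 rad/s, and ζ = 7.7/(2ω_n) = 0.951.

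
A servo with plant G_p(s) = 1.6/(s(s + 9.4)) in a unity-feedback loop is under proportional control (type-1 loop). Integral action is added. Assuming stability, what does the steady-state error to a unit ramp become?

The integrator raises the loop to type 2, so K_v → ∞ and e_ss to a ramp is zero.

0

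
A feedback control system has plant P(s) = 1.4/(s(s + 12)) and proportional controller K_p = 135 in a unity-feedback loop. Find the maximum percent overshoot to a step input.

21.8%

The closed-loop denominator s² + 12s + 189 gives ω_n = √189 = 13.75 and ζ = 12/(2ω_n) = 0.4364.
%OS = 100·exp(−πζ/√(1−ζ²)) = 100·exp(−π·0.4364/√0.8095) = 21.8%.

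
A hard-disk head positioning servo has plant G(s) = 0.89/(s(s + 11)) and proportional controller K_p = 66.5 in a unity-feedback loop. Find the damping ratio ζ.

The closed-loop denominator is s(s+11) + 66.5·0.89 = s² + 11s + 59.19.
Matching s² + 2ζω_n s + ω_n²: ω_n = √59.19 = 7.693 rad/s and 2ζω_n = 11, so ζ = 11/(2·7.693) = 0.715.

ζ = 0.715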